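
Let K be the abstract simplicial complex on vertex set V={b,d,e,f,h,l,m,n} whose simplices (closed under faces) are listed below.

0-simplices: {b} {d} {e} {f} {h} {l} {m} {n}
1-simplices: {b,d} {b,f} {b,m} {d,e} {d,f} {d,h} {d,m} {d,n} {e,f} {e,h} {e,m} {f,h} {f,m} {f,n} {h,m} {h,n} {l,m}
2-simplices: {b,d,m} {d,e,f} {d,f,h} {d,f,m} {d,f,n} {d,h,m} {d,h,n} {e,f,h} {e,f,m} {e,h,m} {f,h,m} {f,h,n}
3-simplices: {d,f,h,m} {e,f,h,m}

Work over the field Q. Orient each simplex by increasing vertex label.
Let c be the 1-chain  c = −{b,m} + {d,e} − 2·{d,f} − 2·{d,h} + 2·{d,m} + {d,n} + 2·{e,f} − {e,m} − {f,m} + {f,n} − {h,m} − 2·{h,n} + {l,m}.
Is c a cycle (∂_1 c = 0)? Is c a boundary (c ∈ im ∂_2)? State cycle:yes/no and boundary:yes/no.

cycle:no boundary:no

n_0=8 n_1=17 n_2=12 n_3=2  [Q]
∂1: piv[bd,bf,bm,de,dh,dn,lm] rk=7  ker:df,dm,ef,eh,em,fh,fm,fn,hm,hn
∂2: piv[bdm,def,dfh,dfm,dfn,dhm,dhn,efh,efm] rk=9  ker:ehm,fhm,fhn
∂3: piv[dfhm,efhm] rk=2
∂1c = {b} + {h} − {l} − {m}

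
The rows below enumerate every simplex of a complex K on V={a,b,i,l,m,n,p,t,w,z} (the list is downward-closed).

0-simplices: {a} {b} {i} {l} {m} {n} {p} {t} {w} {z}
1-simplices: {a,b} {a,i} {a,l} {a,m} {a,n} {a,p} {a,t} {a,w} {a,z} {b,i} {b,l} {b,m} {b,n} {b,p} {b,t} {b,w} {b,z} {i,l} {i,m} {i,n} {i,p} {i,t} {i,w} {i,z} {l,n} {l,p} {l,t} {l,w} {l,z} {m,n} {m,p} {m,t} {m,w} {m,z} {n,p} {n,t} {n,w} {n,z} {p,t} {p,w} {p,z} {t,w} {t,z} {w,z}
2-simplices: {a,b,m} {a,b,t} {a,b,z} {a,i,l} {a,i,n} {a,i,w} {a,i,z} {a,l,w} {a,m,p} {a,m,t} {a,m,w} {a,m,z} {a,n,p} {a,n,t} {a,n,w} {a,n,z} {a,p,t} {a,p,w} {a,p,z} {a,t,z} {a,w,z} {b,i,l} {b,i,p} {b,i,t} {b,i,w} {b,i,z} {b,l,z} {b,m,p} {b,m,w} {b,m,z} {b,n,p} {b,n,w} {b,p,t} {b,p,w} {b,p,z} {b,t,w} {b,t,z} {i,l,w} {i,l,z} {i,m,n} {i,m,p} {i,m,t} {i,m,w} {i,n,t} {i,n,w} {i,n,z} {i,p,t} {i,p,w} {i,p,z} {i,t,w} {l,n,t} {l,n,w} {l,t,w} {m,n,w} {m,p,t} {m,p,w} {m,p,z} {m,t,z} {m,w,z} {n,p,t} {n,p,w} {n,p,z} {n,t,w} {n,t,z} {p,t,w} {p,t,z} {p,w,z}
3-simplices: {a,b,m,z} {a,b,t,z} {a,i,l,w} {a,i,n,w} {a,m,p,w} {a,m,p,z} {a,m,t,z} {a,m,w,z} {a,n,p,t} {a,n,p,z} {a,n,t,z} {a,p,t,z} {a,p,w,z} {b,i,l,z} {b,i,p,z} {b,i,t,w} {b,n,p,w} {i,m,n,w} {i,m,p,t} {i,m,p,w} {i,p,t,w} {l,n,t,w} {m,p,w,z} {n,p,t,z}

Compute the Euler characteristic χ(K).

n_0=10 n_1=44 n_2=67 n_3=24
χ=+10−44+67−24=9

χ(K)=9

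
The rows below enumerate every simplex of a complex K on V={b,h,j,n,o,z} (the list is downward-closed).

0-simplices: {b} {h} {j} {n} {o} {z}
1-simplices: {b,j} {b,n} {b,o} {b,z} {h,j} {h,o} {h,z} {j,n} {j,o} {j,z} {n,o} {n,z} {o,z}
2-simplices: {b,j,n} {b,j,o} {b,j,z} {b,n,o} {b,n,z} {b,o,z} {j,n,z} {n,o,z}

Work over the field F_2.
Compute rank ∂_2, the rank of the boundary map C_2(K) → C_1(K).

rank∂_2=6

n_0=6 n_1=13 n_2=8  [Z2]
∂1: piv[bj,bn,bo,bz,hj] rk=5  ker:ho,hz,jn,jo,jz,no,nz,oz
∂2: piv[bjn,bjo,bjz,bno,bnz,boz] rk=6  ker:jnz,noz
rk∂_2=6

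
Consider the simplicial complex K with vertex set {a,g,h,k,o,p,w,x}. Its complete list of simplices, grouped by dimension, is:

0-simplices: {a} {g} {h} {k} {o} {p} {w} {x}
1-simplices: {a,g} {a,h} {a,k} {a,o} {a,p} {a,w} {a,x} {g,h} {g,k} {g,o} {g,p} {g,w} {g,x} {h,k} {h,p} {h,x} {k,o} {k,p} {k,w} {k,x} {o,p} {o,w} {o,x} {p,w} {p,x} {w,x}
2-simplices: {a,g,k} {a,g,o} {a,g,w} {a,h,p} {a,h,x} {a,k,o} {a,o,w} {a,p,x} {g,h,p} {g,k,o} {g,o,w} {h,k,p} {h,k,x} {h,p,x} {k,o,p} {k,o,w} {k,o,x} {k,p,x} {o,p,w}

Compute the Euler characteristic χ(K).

χ(K)=1

n_0=8 n_1=26 n_2=19
χ=+8−26+19=1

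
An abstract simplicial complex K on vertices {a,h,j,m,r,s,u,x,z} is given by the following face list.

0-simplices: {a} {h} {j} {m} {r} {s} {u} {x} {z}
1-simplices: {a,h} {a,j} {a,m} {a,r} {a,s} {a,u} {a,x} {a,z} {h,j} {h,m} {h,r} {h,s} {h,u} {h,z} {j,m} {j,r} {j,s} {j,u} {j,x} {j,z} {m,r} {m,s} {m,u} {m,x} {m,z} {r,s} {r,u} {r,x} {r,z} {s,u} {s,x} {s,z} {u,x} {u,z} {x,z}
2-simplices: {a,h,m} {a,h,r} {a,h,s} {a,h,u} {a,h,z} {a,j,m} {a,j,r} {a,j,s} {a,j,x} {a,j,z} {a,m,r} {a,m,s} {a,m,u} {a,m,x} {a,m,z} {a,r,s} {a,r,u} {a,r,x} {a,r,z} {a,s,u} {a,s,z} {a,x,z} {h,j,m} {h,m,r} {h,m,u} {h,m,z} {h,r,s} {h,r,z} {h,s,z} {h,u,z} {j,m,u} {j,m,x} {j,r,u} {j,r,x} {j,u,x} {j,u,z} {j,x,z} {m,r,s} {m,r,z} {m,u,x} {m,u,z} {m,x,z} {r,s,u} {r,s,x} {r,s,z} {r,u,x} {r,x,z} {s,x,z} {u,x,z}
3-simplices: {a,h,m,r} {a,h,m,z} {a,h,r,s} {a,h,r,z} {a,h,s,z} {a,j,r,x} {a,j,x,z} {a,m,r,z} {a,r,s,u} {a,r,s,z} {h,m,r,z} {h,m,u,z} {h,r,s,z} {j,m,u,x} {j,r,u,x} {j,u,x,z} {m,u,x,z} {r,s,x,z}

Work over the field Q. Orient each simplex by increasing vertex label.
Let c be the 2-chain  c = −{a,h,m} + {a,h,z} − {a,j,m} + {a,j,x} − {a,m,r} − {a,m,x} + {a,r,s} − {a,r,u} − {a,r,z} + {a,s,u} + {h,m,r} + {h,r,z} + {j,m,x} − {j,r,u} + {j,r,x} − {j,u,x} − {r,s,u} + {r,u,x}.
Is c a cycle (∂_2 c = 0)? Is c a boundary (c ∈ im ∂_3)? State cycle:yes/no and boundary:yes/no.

n_0=9 n_1=35 n_2=49 n_3=18  [Q]
∂1: piv[ah,aj,am,ar,as,au,ax,az] rk=8  ker:hj,hm,hr,hs,hu,hz,jm,jr,js,ju,jx,jz,mr,ms,mu,mx,mz,rs,ru,rx,rz,su,sx,sz,ux,uz,xz
∂2: piv[ahm,ahr,ahs,ahu,ahz,ajm,ajr,ajs,ajx,ajz,amr,ams,amu,amx,amz,ars,aru,arx,arz,asu,asz,axz,hjm,huz,jmu,jux,rsx] rk=27  ker:hmr,hmu,hmz,hrs,hrz,hsz,jmx,jru,jrx,juz,jxz,mrs,mrz,mux,muz,mxz,rsu,rsz,rux,rxz,sxz,uxz
∂3: piv[ahmr,ahmz,ahrs,ahrz,ahsz,ajrx,ajxz,amrz,arsu,arsz,hmuz,jmux,jrux,juxz,muxz,rsxz] rk=16  ker:hmrz,hrsz
∂2c = 0
c vs im∂3: residual ≠ 0 ⇒ not boundary

cycle:yes boundary:no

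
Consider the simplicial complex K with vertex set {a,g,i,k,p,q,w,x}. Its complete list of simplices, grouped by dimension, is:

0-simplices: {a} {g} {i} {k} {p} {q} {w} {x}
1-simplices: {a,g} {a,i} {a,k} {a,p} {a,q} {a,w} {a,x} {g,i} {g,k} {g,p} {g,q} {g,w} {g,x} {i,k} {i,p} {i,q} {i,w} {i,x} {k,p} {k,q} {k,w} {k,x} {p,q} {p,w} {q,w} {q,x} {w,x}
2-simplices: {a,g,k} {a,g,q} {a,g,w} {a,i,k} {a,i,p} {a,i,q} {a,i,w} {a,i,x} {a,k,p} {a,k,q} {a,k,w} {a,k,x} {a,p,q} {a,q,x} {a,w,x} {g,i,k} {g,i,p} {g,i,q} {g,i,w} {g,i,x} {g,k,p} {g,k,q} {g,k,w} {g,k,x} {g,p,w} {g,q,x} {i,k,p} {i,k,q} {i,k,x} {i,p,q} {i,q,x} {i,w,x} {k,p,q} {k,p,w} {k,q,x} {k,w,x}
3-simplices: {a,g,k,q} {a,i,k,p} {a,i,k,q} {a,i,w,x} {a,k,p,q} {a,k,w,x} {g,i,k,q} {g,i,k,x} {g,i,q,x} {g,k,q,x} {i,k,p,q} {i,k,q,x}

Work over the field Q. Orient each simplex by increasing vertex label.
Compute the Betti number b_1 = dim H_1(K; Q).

n_0=8 n_1=27 n_2=36 n_3=12  [Q]
∂1: piv[ag,ai,ak,ap,aq,aw,ax] rk=7  ker:gi,gk,gp,gq,gw,gx,ik,ip,iq,iw,ix,kp,kq,kw,kx,pq,pw,qw,qx,wx
∂2: piv[agk,agq,agw,aik,aip,aiq,aiw,aix,akp,akq,akw,akx,apq,aqx,awx,gik,gip,gix,gpw] rk=19  ker:giq,giw,gkp,gkq,gkw,gkx,gqx,ikp,ikq,ikx,ipq,iqx,iwx,kpq,kpw,kqx,kwx
∂3: piv[agkq,aikp,aikq,aiwx,akpq,akwx,gikq,gikx,giqx,gkqx,ikpq] rk=11  ker:ikqx
b_1=(27−7)−19=1

b_1=1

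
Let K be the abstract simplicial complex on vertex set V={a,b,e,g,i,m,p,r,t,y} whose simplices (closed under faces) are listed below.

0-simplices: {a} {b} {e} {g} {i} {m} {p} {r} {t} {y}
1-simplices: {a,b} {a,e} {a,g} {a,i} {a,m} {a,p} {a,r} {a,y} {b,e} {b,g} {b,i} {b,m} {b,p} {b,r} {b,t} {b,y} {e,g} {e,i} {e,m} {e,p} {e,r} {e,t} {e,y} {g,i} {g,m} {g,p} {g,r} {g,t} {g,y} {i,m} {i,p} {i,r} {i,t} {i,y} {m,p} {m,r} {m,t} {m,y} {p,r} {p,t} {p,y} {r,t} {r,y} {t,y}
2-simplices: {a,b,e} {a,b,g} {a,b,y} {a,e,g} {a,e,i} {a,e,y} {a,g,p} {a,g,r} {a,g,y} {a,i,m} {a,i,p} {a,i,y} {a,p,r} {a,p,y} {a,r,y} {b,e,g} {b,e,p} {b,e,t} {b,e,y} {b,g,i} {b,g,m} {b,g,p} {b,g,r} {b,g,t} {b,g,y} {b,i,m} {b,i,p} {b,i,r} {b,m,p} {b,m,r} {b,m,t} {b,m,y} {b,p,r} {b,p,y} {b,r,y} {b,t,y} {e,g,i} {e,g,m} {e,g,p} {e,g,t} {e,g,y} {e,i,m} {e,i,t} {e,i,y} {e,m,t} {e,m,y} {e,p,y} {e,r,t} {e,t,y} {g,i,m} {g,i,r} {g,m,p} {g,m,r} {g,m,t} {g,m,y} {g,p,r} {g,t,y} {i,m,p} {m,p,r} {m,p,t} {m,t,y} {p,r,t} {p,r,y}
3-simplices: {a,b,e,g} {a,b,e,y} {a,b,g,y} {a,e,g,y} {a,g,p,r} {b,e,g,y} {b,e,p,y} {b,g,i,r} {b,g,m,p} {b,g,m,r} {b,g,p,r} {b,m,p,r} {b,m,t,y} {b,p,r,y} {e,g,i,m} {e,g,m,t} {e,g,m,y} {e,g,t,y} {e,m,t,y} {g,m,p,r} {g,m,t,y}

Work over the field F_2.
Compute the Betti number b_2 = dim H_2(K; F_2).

b_2=10

n_0=10 n_1=44 n_2=63 n_3=21  [Z2]
∂1: piv[ab,ae,ag,ai,am,ap,ar,ay,bt] rk=9  ker:be,bg,bi,bm,bp,br,by,eg,ei,em,ep,er,et,ey,gi,gm,gp,gr,gt,gy,im,ip,ir,it,iy,mp,mr,mt,my,pr,pt,py,rt,ry,ty
∂2: piv[abe,abg,aby,aeg,aei,aey,agp,agr,agy,aim,aip,aiy,apr,apy,ary,bep,bet,bgi,bgm,bgp,bgr,bgt,bim,bip,bir,bmp,bmr,bmt,bmy,bty,egm,eit,ert,mpt,prt] rk=35  ker:beg,bey,bgy,bpr,bpy,bry,egi,egp,egt,egy,eim,eiy,emt,emy,epy,ety,gim,gir,gmp,gmr,gmt,gmy,gpr,gty,imp,mpr,mty,pry
∂3: piv[abeg,abey,abgy,aegy,agpr,bepy,bgir,bgmp,bgmr,bgpr,bmpr,bmty,bpry,egim,egmt,egmy,egty,emty] rk=18  ker:begy,gmpr,gmty
b_2=(63−35)−18=10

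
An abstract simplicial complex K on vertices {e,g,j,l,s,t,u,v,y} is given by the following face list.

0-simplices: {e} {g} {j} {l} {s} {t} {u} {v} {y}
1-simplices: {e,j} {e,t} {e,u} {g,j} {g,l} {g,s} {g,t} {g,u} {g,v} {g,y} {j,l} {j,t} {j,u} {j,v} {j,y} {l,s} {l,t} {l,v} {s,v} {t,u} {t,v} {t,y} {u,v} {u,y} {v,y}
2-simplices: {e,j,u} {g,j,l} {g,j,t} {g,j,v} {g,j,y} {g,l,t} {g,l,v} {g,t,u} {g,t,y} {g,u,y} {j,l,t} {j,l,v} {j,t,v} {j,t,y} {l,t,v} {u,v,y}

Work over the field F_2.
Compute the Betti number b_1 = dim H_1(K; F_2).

n_0=9 n_1=25 n_2=16  [Z2]
∂1: piv[ej,et,eu,gj,gl,gs,gv,gy] rk=8  ker:gt,gu,jl,jt,ju,jv,jy,ls,lt,lv,sv,tu,tv,ty,uv,uy,vy
∂2: piv[eju,gjl,gjt,gjv,gjy,glt,glv,gtu,gty,guy,jtv,uvy] rk=12  ker:jlt,jlv,jty,ltv
b_1=(25−8)−12=5

b_1=5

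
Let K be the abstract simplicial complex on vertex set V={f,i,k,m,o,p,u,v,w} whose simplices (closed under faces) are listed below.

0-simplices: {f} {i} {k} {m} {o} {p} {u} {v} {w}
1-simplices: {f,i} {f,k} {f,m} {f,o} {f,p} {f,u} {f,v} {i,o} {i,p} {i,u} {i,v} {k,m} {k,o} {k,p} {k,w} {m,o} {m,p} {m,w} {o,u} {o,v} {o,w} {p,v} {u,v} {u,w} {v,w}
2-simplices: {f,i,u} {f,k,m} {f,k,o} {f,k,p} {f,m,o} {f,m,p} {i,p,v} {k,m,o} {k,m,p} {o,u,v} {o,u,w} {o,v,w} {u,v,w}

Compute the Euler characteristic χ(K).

χ(K)=-3

n_0=9 n_1=25 n_2=13
χ=+9−25+13=-3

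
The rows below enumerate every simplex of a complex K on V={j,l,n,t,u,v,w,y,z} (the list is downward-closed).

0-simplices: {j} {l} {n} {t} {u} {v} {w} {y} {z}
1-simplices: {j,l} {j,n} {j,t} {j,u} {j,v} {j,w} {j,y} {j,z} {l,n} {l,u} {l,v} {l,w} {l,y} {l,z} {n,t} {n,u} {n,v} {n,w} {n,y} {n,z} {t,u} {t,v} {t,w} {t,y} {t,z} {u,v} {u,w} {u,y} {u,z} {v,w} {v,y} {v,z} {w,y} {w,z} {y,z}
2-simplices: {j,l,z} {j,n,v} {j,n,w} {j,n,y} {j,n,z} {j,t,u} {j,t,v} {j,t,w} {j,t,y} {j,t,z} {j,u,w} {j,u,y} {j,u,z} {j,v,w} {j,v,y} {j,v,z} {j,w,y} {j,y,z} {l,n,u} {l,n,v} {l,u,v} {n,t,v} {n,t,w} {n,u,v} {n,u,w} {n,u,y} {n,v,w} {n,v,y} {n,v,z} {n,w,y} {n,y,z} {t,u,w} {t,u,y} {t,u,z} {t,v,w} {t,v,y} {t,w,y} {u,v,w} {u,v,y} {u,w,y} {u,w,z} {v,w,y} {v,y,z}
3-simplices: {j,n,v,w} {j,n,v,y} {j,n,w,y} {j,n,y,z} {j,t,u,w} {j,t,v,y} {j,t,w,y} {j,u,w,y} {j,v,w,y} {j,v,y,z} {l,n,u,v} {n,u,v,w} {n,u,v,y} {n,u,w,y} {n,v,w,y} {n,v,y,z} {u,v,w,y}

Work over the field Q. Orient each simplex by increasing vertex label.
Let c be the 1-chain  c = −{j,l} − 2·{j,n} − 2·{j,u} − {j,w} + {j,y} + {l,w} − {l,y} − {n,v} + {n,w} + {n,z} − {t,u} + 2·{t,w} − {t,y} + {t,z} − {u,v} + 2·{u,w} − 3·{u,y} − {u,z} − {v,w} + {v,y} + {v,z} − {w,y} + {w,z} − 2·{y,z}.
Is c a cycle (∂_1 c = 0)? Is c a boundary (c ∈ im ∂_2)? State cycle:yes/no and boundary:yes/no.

cycle:no boundary:no

n_0=9 n_1=35 n_2=43 n_3=17  [Q]
∂1: piv[jl,jn,jt,ju,jv,jw,jy,jz] rk=8  ker:ln,lu,lv,lw,ly,lz,nt,nu,nv,nw,ny,nz,tu,tv,tw,ty,tz,uv,uw,uy,uz,vw,vy,vz,wy,wz,yz
∂2: piv[jlz,jnv,jnw,jny,jnz,jtu,jtv,jtw,jty,jtz,juw,juy,juz,jvw,jvy,jvz,jwy,jyz,lnu,lnv,luv,ntv,nuw,uwz] rk=24  ker:ntw,nuv,nuy,nvw,nvy,nvz,nwy,nyz,tuw,tuy,tuz,tvw,tvy,twy,uvw,uvy,uwy,vwy,vyz
∂3: piv[jnvw,jnvy,jnwy,jnyz,jtuw,jtvy,jtwy,juwy,jvwy,jvyz,lnuv,nuvw,nuvy,nuwy,nvyz] rk=15  ker:nvwy,uvwy
∂1c = 5·{j} − {l} − 3·{n} − {t} − 3·{v} + 4·{w} − 2·{y} + {z}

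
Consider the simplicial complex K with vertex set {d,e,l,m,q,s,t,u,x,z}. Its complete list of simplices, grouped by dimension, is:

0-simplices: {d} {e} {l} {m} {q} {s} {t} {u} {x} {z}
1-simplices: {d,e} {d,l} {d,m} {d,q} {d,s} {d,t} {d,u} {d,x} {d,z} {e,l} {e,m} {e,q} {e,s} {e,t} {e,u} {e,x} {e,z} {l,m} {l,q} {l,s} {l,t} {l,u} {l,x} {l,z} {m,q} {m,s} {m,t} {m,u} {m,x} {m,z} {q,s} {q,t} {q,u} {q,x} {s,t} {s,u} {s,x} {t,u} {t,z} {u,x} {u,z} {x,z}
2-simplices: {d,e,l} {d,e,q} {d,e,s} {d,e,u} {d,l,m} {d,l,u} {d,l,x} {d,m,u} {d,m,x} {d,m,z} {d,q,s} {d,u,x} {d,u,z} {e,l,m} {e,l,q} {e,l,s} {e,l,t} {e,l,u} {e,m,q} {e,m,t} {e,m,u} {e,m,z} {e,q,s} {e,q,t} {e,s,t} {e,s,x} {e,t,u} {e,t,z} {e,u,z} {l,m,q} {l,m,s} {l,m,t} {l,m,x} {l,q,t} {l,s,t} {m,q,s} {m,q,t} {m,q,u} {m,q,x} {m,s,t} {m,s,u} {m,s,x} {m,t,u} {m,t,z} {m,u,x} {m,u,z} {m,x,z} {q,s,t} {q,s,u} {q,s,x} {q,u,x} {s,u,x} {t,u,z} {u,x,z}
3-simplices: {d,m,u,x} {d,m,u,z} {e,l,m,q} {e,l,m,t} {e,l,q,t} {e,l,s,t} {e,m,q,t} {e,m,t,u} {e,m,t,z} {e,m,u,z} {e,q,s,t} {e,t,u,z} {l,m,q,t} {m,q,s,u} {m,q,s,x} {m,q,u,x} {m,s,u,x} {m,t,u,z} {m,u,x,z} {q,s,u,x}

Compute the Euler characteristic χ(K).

χ(K)=2

n_0=10 n_1=42 n_2=54 n_3=20
χ=+10−42+54−20=2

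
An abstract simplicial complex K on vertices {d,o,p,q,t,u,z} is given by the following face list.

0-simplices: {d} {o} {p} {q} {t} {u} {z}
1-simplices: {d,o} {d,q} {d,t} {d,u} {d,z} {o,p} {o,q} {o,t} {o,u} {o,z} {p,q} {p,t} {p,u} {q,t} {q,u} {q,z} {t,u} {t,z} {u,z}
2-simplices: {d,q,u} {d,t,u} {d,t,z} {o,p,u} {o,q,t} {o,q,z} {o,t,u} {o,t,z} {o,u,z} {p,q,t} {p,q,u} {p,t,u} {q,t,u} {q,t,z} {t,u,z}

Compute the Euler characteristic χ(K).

n_0=7 n_1=19 n_2=15
χ=+7−19+15=3

χ(K)=3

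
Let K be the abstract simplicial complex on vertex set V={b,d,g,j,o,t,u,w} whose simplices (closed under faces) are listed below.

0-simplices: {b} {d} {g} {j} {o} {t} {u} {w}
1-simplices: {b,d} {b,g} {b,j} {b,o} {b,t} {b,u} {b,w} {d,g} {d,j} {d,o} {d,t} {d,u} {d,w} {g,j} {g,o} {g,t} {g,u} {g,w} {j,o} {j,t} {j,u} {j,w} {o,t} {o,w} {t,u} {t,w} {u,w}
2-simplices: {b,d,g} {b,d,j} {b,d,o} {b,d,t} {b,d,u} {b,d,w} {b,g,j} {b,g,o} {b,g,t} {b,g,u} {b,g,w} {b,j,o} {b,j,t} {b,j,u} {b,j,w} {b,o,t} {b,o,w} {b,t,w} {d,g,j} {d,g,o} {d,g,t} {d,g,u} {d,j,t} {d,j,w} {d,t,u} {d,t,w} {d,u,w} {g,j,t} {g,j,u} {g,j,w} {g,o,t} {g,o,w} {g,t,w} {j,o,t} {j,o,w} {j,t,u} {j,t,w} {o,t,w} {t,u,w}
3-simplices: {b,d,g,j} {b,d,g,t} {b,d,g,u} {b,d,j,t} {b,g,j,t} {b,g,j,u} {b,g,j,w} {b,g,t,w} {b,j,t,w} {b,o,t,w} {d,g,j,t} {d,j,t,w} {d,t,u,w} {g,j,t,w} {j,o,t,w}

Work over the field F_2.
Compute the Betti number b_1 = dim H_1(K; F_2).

b_1=0

n_0=8 n_1=27 n_2=39 n_3=15  [Z2]
∂1: piv[bd,bg,bj,bo,bt,bu,bw] rk=7  ker:dg,dj,do,dt,du,dw,gj,go,gt,gu,gw,jo,jt,ju,jw,ot,ow,tu,tw,uw
∂2: piv[bdg,bdj,bdo,bdt,bdu,bdw,bgj,bgo,bgt,bgu,bgw,bjo,bjt,bju,bjw,bot,bow,btw,dtu,duw] rk=20  ker:dgj,dgo,dgt,dgu,djt,djw,dtw,gjt,gju,gjw,got,gow,gtw,jot,jow,jtu,jtw,otw,tuw
∂3: piv[bdgj,bdgt,bdgu,bdjt,bgjt,bgju,bgjw,bgtw,bjtw,botw,djtw,dtuw,jotw] rk=13  ker:dgjt,gjtw
b_1=(27−7)−20=0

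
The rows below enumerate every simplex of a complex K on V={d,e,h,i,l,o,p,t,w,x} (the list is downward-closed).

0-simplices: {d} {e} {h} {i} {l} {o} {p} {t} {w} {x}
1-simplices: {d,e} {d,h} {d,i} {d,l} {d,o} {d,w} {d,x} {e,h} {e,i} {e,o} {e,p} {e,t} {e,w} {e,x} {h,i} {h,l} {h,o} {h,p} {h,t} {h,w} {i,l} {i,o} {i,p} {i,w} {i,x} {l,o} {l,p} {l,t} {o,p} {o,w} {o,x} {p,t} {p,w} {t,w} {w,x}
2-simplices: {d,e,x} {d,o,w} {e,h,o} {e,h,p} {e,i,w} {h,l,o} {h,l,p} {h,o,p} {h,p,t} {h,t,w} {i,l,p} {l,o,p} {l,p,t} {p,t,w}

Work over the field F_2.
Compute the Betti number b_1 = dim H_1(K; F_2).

n_0=10 n_1=35 n_2=14  [Z2]
∂1: piv[de,dh,di,dl,do,dw,dx,ep,et] rk=9  ker:eh,ei,eo,ew,ex,hi,hl,ho,hp,ht,hw,il,io,ip,iw,ix,lo,lp,lt,op,ow,ox,pt,pw,tw,wx
∂2: piv[dex,dow,eho,ehp,eiw,hlo,hlp,hop,hpt,htw,ilp,lpt,ptw] rk=13  ker:lop
b_1=(35−9)−13=13

b_1=13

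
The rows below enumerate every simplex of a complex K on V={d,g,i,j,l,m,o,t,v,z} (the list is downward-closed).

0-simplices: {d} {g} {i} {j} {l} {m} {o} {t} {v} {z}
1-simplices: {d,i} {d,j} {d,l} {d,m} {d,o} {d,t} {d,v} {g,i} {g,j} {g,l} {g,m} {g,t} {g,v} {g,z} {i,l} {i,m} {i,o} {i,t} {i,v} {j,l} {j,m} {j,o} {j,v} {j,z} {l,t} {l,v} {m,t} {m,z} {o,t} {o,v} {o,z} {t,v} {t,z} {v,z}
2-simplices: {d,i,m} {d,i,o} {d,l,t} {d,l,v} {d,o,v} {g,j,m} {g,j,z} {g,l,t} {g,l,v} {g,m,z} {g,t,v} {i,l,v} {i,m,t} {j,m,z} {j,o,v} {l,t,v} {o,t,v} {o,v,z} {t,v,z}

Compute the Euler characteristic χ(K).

n_0=10 n_1=34 n_2=19
χ=+10−34+19=-5

χ(K)=-5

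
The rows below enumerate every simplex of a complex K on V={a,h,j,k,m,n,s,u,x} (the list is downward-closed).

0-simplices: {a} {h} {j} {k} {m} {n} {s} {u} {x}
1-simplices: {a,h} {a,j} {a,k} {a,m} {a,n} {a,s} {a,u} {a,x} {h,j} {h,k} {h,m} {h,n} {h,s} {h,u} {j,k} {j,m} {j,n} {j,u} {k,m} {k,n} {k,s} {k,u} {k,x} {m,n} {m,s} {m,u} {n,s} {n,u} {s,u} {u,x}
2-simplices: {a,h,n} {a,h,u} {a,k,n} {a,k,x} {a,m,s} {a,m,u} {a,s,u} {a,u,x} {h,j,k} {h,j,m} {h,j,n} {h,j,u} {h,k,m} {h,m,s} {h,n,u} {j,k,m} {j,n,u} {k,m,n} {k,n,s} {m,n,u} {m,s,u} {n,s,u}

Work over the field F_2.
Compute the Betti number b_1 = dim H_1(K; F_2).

b_1=3

n_0=9 n_1=30 n_2=22  [Z2]
∂1: piv[ah,aj,ak,am,an,as,au,ax] rk=8  ker:hj,hk,hm,hn,hs,hu,jk,jm,jn,ju,km,kn,ks,ku,kx,mn,ms,mu,ns,nu,su,ux
∂2: piv[ahn,ahu,akn,akx,ams,amu,asu,aux,hjk,hjm,hjn,hju,hkm,hms,hnu,kmn,kns,mnu,nsu] rk=19  ker:jkm,jnu,msu
b_1=(30−8)−19=3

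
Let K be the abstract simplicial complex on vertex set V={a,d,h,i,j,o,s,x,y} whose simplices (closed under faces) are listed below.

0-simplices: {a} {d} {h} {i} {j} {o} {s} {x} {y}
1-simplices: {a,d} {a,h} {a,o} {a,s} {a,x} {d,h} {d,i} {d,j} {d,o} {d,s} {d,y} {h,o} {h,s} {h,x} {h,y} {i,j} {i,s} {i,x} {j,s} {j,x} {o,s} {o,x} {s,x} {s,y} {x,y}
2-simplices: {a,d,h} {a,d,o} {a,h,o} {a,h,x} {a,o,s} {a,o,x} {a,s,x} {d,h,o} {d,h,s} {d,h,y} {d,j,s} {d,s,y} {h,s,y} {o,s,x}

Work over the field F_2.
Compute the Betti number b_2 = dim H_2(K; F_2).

b_2=3

n_0=9 n_1=25 n_2=14  [Z2]
∂1: piv[ad,ah,ao,as,ax,di,dj,dy] rk=8  ker:dh,do,ds,ho,hs,hx,hy,ij,is,ix,js,jx,os,ox,sx,sy,xy
∂2: piv[adh,ado,aho,ahx,aos,aox,asx,dhs,dhy,djs,dsy] rk=11  ker:dho,hsy,osx
b_2=(14−11)−0=3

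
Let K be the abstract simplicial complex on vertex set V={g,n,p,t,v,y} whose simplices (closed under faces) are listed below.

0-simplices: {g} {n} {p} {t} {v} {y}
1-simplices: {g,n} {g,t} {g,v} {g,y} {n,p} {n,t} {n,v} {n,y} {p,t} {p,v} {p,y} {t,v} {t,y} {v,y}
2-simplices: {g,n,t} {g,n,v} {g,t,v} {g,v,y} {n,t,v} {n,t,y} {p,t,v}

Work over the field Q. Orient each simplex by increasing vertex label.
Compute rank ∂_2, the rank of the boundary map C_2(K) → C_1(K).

rank∂_2=6

n_0=6 n_1=14 n_2=7  [Q]
∂1: piv[gn,gt,gv,gy,np] rk=5  ker:nt,nv,ny,pt,pv,py,tv,ty,vy
∂2: piv[gnt,gnv,gtv,gvy,nty,ptv] rk=6  ker:ntv
rk∂_2=6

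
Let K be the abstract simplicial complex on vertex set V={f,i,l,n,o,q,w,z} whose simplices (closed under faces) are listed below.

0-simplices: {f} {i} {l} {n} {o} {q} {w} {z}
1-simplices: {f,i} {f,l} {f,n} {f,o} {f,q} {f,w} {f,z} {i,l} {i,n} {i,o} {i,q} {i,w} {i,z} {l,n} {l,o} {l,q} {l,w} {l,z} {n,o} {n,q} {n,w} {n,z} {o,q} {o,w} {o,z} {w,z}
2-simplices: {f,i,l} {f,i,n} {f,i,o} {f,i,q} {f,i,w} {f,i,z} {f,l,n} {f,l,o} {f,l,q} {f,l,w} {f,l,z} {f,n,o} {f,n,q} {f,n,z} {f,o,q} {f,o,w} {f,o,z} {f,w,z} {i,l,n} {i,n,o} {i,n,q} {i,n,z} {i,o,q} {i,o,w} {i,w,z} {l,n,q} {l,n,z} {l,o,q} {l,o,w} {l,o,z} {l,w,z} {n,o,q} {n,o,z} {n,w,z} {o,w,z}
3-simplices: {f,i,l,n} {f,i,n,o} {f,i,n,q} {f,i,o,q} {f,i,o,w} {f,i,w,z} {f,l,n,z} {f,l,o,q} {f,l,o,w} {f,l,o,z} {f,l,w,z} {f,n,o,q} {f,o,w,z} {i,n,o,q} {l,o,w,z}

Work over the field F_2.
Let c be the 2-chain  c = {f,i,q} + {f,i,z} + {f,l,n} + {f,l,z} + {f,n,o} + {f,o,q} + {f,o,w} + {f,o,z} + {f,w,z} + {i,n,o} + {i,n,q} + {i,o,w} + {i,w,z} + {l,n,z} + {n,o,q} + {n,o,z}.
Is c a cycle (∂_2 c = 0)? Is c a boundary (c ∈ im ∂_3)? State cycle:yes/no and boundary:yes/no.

n_0=8 n_1=26 n_2=35 n_3=15  [Z2]
∂1: piv[fi,fl,fn,fo,fq,fw,fz] rk=7  ker:il,in,io,iq,iw,iz,ln,lo,lq,lw,lz,no,nq,nw,nz,oq,ow,oz,wz
∂2: piv[fil,fin,fio,fiq,fiw,fiz,fln,flo,flq,flw,flz,fno,fnq,fnz,foq,fow,foz,fwz,nwz] rk=19  ker:iln,ino,inq,inz,ioq,iow,iwz,lnq,lnz,loq,low,loz,lwz,noq,noz,owz
∂3: piv[filn,fino,finq,fioq,fiow,fiwz,flnz,floq,flow,floz,flwz,fnoq,fowz] rk=13  ker:inoq,lowz
∂2c = 0
c vs im∂3: residual ≠ 0 ⇒ not boundary

cycle:yes boundary:no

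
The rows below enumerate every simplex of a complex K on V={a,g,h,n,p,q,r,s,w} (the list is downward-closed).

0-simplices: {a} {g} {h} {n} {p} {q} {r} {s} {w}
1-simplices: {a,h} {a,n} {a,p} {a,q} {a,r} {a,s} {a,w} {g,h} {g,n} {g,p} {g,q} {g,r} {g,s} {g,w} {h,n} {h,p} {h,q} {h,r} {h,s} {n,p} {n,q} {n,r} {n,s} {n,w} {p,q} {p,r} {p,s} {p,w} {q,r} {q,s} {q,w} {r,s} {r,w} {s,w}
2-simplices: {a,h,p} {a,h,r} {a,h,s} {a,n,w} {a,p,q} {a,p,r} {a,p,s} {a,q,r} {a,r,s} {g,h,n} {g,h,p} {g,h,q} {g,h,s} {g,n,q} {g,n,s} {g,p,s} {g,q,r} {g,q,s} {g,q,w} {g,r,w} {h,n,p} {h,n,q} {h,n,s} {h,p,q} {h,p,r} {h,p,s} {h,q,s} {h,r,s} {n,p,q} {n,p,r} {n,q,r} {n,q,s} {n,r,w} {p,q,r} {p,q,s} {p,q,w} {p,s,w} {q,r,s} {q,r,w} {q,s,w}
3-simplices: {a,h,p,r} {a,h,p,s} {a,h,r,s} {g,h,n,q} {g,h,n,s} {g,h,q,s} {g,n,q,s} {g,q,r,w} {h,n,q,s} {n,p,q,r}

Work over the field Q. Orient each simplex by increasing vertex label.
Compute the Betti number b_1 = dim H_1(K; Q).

b_1=1

n_0=9 n_1=34 n_2=40 n_3=10  [Q]
∂1: piv[ah,an,ap,aq,ar,as,aw,gh] rk=8  ker:gn,gp,gq,gr,gs,gw,hn,hp,hq,hr,hs,np,nq,nr,ns,nw,pq,pr,ps,pw,qr,qs,qw,rs,rw,sw
∂2: piv[ahp,ahr,ahs,anw,apq,apr,aps,aqr,ars,ghn,ghp,ghq,ghs,gnq,gns,gqr,gqs,gqw,grw,hnp,hpq,npr,nrw,pqw,psw] rk=25  ker:gps,hnq,hns,hpr,hps,hqs,hrs,npq,nqr,nqs,pqr,pqs,qrs,qrw,qsw
∂3: piv[ahpr,ahps,ahrs,ghnq,ghns,ghqs,gnqs,gqrw,npqr] rk=9  ker:hnqs
b_1=(34−8)−25=1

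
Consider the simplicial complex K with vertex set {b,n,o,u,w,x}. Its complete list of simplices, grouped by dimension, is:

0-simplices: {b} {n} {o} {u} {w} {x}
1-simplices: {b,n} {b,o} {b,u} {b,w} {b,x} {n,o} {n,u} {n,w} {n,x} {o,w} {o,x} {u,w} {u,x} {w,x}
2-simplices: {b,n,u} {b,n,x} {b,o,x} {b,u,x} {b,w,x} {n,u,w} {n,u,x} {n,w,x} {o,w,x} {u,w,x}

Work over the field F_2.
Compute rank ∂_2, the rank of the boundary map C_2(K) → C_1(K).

rank∂_2=8

n_0=6 n_1=14 n_2=10  [Z2]
∂1: piv[bn,bo,bu,bw,bx] rk=5  ker:no,nu,nw,nx,ow,ox,uw,ux,wx
∂2: piv[bnu,bnx,box,bux,bwx,nuw,nwx,owx] rk=8  ker:nux,uwx
rk∂_2=8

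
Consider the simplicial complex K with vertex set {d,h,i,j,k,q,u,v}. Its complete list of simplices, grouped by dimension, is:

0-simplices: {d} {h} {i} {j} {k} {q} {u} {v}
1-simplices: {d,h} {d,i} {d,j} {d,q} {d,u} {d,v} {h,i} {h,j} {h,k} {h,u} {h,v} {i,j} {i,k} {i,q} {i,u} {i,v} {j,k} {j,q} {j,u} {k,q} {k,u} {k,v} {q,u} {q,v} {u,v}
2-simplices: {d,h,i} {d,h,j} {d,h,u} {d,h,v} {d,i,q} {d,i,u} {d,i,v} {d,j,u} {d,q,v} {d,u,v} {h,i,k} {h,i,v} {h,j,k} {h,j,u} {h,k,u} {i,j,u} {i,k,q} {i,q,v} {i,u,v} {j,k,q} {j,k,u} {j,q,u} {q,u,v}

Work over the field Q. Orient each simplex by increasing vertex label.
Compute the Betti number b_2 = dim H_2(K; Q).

n_0=8 n_1=25 n_2=23  [Q]
∂1: piv[dh,di,dj,dq,du,dv,hk] rk=7  ker:hi,hj,hu,hv,ij,ik,iq,iu,iv,jk,jq,ju,kq,ku,kv,qu,qv,uv
∂2: piv[dhi,dhj,dhu,dhv,diq,diu,div,dju,dqv,duv,hik,hjk,hku,iju,ikq,jkq,jqu] rk=17  ker:hiv,hju,iqv,iuv,jku,quv
b_2=(23−17)−0=6

b_2=6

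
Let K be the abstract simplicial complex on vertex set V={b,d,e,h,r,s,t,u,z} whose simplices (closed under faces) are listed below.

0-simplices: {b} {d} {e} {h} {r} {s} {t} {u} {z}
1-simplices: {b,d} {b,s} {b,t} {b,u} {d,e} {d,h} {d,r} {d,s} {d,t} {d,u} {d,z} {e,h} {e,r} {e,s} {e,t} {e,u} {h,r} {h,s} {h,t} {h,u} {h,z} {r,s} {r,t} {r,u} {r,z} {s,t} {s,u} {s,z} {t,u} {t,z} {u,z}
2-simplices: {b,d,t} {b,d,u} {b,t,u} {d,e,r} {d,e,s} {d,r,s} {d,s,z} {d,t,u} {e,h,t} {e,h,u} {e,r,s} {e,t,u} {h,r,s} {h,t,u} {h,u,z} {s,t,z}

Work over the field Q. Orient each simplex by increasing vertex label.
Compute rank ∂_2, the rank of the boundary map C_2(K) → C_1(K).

n_0=9 n_1=31 n_2=16  [Q]
∂1: piv[bd,bs,bt,bu,de,dh,dr,dz] rk=8  ker:ds,dt,du,eh,er,es,et,eu,hr,hs,ht,hu,hz,rs,rt,ru,rz,st,su,sz,tu,tz,uz
∂2: piv[bdt,bdu,btu,der,des,drs,dsz,eht,ehu,etu,hrs,huz,stz] rk=13  ker:dtu,ers,htu
rk∂_2=13

rank∂_2=13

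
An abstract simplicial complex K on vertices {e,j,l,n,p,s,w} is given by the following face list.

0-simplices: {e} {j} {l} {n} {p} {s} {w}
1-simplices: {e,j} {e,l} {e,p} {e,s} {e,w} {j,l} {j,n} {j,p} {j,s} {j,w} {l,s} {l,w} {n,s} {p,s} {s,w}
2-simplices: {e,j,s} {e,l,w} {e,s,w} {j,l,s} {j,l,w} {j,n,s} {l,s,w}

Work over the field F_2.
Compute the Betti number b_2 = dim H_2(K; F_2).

b_2=0

n_0=7 n_1=15 n_2=7  [Z2]
∂1: piv[ej,el,ep,es,ew,jn] rk=6  ker:jl,jp,js,jw,ls,lw,ns,ps,sw
∂2: piv[ejs,elw,esw,jls,jlw,jns,lsw] rk=7
b_2=(7−7)−0=0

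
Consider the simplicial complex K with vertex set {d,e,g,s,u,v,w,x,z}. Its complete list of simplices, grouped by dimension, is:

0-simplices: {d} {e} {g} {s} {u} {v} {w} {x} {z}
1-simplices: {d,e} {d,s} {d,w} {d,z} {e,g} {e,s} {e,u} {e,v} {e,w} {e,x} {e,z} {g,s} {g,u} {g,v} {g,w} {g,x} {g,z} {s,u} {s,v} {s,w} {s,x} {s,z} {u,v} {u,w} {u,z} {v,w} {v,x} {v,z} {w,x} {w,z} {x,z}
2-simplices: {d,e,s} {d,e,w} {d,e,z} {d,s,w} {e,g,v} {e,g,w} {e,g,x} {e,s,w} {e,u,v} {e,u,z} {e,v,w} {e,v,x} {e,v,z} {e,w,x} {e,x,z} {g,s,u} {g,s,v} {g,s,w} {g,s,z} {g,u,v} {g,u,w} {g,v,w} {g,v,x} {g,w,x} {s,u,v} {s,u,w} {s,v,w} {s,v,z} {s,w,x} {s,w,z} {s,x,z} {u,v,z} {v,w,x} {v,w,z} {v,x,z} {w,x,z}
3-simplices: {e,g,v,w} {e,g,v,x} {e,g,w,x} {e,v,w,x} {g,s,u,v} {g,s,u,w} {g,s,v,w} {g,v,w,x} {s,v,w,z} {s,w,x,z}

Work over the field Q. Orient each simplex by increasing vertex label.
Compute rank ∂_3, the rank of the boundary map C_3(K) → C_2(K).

rank∂_3=9

n_0=9 n_1=31 n_2=36 n_3=10  [Q]
∂1: piv[de,ds,dw,dz,eg,eu,ev,ex] rk=8  ker:es,ew,ez,gs,gu,gv,gw,gx,gz,su,sv,sw,sx,sz,uv,uw,uz,vw,vx,vz,wx,wz,xz
∂2: piv[des,dew,dez,dsw,egv,egw,egx,euv,euz,evw,evx,evz,ewx,exz,gsu,gsv,gsw,gsz,guv,guw,svz,swx,swz] rk=23  ker:esw,gvw,gvx,gwx,suv,suw,svw,sxz,uvz,vwx,vwz,vxz,wxz
∂3: piv[egvw,egvx,egwx,evwx,gsuv,gsuw,gsvw,svwz,swxz] rk=9  ker:gvwx
rk∂_3=9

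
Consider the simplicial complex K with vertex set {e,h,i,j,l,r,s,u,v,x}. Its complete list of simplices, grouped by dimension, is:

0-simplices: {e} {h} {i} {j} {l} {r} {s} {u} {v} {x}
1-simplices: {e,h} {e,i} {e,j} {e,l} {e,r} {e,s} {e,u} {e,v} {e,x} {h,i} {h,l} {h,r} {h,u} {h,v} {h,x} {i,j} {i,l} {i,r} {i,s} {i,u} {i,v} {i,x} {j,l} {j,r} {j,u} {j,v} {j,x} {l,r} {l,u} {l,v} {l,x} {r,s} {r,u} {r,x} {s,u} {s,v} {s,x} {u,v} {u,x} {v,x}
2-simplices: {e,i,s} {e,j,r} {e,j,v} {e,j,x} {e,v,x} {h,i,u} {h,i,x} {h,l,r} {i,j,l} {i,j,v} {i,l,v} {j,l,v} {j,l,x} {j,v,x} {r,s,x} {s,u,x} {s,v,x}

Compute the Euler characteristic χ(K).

n_0=10 n_1=40 n_2=17
χ=+10−40+17=-13

χ(K)=-13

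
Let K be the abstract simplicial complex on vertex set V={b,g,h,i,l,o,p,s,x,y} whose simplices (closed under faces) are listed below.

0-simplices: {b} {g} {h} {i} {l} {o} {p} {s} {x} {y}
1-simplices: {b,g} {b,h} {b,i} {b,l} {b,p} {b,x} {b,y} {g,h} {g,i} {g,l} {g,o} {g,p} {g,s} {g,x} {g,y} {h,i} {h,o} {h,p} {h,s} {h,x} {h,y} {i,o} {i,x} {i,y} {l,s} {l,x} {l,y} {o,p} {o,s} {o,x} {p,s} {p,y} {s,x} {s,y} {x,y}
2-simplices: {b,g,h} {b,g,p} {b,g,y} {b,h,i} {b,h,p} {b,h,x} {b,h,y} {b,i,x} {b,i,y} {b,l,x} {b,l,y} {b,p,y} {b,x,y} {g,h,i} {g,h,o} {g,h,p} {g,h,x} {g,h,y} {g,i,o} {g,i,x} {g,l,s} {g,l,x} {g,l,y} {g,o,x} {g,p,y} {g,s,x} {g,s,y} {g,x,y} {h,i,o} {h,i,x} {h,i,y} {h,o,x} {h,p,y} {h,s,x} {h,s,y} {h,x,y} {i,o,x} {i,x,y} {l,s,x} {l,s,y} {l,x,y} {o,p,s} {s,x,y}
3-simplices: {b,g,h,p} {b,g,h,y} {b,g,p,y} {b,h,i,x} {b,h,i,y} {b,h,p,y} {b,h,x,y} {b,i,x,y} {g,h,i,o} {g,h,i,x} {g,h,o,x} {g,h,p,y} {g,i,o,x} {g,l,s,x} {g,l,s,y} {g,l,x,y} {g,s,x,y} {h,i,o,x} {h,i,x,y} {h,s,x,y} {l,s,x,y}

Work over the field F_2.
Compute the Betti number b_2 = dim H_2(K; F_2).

b_2=2

n_0=10 n_1=35 n_2=43 n_3=21  [Z2]
∂1: piv[bg,bh,bi,bl,bp,bx,by,go,gs] rk=9  ker:gh,gi,gl,gp,gx,gy,hi,ho,hp,hs,hx,hy,io,ix,iy,ls,lx,ly,op,os,ox,ps,py,sx,sy,xy
∂2: piv[bgh,bgp,bgy,bhi,bhp,bhx,bhy,bix,biy,blx,bly,bpy,bxy,ghi,gho,ghx,gio,gls,glx,gox,gsx,gsy,hsx,ops] rk=24  ker:ghp,ghy,gix,gly,gpy,gxy,hio,hix,hiy,hox,hpy,hsy,hxy,iox,ixy,lsx,lsy,lxy,sxy
∂3: piv[bghp,bghy,bgpy,bhix,bhiy,bhpy,bhxy,bixy,ghio,ghix,ghox,giox,glsx,glsy,glxy,gsxy,hsxy] rk=17  ker:ghpy,hiox,hixy,lsxy
b_2=(43−24)−17=2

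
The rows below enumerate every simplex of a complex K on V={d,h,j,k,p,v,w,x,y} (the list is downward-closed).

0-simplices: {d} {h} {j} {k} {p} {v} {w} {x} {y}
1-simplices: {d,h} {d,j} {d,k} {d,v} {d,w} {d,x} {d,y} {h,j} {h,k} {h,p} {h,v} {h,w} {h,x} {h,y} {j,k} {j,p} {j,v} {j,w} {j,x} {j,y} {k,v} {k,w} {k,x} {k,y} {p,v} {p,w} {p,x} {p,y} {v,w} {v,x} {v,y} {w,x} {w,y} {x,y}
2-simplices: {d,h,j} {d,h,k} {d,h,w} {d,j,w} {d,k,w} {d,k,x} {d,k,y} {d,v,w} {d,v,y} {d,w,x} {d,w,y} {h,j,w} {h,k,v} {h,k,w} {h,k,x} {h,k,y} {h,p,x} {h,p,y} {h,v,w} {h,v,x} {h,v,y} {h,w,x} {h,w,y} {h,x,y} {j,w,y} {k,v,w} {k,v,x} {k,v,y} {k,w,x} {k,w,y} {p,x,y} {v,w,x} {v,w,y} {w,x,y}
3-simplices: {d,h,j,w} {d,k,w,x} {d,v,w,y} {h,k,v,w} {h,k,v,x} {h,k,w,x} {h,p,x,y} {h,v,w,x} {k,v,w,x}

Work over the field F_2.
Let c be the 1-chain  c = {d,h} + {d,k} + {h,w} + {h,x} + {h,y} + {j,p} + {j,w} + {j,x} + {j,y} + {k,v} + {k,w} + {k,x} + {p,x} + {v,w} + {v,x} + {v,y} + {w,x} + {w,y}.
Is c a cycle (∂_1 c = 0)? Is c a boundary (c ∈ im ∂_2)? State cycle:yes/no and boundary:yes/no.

cycle:yes boundary:no

n_0=9 n_1=34 n_2=34 n_3=9  [Z2]
∂1: piv[dh,dj,dk,dv,dw,dx,dy,hp] rk=8  ker:hj,hk,hv,hw,hx,hy,jk,jp,jv,jw,jx,jy,kv,kw,kx,ky,pv,pw,px,py,vw,vx,vy,wx,wy,xy
∂2: piv[dhj,dhk,dhw,djw,dkw,dkx,dky,dvw,dvy,dwx,dwy,hkv,hkx,hky,hpx,hpy,hvw,hvx,hxy,jwy] rk=20  ker:hjw,hkw,hvy,hwx,hwy,kvw,kvx,kvy,kwx,kwy,pxy,vwx,vwy,wxy
∂3: piv[dhjw,dkwx,dvwy,hkvw,hkvx,hkwx,hpxy,hvwx] rk=8  ker:kvwx
∂1c = 0
c vs im∂2: residual ≠ 0 ⇒ not boundary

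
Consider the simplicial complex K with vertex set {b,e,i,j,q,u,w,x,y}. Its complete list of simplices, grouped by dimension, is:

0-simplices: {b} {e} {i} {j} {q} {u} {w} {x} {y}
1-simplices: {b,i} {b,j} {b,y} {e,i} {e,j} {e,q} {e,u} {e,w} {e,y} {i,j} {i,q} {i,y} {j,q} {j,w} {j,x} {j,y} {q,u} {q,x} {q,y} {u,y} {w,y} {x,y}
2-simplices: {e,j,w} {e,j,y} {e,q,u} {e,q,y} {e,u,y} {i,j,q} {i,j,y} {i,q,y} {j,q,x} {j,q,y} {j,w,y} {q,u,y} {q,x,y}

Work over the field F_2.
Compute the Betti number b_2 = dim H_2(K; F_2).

b_2=2

n_0=9 n_1=22 n_2=13  [Z2]
∂1: piv[bi,bj,by,ei,eq,eu,ew,jx] rk=8  ker:ej,ey,ij,iq,iy,jq,jw,jy,qu,qx,qy,uy,wy,xy
∂2: piv[ejw,ejy,equ,eqy,euy,ijq,ijy,iqy,jqx,jwy,qxy] rk=11  ker:jqy,quy
b_2=(13−11)−0=2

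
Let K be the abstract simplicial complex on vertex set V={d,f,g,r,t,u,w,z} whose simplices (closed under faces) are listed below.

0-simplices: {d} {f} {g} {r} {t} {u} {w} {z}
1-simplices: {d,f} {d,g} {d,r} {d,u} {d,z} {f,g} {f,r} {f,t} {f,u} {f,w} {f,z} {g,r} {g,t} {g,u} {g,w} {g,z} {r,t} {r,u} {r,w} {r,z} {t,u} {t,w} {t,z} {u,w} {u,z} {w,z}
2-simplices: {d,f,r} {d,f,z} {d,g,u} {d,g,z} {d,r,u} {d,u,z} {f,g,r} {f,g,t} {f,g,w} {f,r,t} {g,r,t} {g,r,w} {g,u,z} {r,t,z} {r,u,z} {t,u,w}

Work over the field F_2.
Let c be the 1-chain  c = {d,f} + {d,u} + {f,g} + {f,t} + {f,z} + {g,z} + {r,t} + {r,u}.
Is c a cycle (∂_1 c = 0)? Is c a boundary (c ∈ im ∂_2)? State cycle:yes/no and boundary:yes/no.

cycle:yes boundary:no

n_0=8 n_1=26 n_2=16  [Z2]
∂1: piv[df,dg,dr,du,dz,ft,fw] rk=7  ker:fg,fr,fu,fz,gr,gt,gu,gw,gz,rt,ru,rw,rz,tu,tw,tz,uw,uz,wz
∂2: piv[dfr,dfz,dgu,dgz,dru,duz,fgr,fgt,fgw,frt,grw,rtz,ruz,tuw] rk=14  ker:grt,guz
∂1c = 0
c vs im∂2: residual ≠ 0 ⇒ not boundary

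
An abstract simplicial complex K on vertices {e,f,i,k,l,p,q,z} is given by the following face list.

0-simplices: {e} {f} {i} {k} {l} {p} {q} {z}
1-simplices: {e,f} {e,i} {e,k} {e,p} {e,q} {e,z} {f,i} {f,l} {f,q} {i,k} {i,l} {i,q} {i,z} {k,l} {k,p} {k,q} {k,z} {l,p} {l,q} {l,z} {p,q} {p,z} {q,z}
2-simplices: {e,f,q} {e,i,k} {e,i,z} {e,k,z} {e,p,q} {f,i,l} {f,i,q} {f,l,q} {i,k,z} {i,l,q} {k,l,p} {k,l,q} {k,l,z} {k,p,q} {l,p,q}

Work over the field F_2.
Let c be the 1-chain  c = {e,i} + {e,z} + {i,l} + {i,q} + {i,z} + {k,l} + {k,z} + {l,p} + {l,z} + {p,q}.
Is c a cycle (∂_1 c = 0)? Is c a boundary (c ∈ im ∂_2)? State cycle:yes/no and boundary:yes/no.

n_0=8 n_1=23 n_2=15  [Z2]
∂1: piv[ef,ei,ek,ep,eq,ez,fl] rk=7  ker:fi,fq,ik,il,iq,iz,kl,kp,kq,kz,lp,lq,lz,pq,pz,qz
∂2: piv[efq,eik,eiz,ekz,epq,fil,fiq,flq,klp,klq,klz,kpq] rk=12  ker:ikz,ilq,lpq
∂1c = 0
c vs im∂2: reduces to 0 ⇒ boundary

cycle:yes boundary:yes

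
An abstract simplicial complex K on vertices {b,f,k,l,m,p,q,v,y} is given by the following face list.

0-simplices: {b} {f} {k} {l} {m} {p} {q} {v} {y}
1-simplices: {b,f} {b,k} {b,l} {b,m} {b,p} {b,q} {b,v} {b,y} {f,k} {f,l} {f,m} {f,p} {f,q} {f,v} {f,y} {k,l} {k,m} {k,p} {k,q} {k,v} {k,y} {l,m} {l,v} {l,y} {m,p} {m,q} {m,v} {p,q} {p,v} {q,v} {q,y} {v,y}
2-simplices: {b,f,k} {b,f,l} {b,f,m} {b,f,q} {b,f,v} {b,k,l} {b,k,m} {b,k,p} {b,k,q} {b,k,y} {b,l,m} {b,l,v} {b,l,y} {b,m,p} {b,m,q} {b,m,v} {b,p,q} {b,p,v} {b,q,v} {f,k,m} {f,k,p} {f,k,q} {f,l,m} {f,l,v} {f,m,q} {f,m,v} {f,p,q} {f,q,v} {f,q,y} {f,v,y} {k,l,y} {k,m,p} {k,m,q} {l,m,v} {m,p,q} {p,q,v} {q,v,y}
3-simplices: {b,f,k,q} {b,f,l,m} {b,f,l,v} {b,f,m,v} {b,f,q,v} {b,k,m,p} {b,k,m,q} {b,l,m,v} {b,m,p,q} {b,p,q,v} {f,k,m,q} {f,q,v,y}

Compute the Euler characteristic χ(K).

χ(K)=2

n_0=9 n_1=32 n_2=37 n_3=12
χ=+9−32+37−12=2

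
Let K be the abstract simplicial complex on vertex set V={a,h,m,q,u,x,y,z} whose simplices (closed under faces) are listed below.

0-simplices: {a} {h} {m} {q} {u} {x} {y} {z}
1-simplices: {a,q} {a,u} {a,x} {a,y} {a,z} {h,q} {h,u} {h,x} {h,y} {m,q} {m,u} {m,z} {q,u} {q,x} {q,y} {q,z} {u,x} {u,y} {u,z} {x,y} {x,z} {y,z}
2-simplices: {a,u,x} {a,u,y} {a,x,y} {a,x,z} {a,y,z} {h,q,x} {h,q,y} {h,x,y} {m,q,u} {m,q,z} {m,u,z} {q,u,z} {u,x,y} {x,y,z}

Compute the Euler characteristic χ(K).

n_0=8 n_1=22 n_2=14
χ=+8−22+14=0

χ(K)=0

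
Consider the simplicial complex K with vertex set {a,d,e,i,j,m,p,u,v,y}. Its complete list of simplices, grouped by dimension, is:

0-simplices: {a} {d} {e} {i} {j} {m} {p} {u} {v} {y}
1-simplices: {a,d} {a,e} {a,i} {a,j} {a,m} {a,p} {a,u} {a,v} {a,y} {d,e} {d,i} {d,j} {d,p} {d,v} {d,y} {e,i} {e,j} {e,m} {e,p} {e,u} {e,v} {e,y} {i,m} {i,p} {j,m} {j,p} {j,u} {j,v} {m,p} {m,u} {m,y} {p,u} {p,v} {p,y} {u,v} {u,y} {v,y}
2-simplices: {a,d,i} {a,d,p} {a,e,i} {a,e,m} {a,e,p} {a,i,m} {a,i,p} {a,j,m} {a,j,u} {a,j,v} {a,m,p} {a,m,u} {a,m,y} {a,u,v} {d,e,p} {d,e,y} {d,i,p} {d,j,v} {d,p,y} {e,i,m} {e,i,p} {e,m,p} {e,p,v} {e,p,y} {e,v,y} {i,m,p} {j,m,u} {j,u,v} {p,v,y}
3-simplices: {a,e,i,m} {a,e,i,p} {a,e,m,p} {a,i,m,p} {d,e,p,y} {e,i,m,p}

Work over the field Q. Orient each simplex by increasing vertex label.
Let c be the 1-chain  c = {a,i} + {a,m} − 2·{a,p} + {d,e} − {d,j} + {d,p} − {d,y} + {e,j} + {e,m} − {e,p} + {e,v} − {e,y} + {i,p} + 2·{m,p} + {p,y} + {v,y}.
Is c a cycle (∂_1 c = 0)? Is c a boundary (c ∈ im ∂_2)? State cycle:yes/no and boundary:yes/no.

cycle:yes boundary:no

n_0=10 n_1=37 n_2=29 n_3=6  [Q]
∂1: piv[ad,ae,ai,aj,am,ap,au,av,ay] rk=9  ker:de,di,dj,dp,dv,dy,ei,ej,em,ep,eu,ev,ey,im,ip,jm,jp,ju,jv,mp,mu,my,pu,pv,py,uv,uy,vy
∂2: piv[adi,adp,aei,aem,aep,aim,aip,ajm,aju,ajv,amp,amu,amy,auv,dep,dey,djv,dpy,epv,evy] rk=20  ker:dip,eim,eip,emp,epy,imp,jmu,juv,pvy
∂3: piv[aeim,aeip,aemp,aimp,depy] rk=5  ker:eimp
∂1c = 0
c vs im∂2: residual ≠ 0 ⇒ not boundary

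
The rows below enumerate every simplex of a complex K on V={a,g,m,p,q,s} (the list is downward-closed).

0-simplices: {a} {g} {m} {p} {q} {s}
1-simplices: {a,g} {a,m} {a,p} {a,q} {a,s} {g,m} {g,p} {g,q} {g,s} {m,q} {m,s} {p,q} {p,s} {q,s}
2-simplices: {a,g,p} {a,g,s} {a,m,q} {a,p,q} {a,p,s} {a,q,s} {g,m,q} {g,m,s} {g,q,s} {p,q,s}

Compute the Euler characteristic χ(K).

χ(K)=2

n_0=6 n_1=14 n_2=10
χ=+6−14+10=2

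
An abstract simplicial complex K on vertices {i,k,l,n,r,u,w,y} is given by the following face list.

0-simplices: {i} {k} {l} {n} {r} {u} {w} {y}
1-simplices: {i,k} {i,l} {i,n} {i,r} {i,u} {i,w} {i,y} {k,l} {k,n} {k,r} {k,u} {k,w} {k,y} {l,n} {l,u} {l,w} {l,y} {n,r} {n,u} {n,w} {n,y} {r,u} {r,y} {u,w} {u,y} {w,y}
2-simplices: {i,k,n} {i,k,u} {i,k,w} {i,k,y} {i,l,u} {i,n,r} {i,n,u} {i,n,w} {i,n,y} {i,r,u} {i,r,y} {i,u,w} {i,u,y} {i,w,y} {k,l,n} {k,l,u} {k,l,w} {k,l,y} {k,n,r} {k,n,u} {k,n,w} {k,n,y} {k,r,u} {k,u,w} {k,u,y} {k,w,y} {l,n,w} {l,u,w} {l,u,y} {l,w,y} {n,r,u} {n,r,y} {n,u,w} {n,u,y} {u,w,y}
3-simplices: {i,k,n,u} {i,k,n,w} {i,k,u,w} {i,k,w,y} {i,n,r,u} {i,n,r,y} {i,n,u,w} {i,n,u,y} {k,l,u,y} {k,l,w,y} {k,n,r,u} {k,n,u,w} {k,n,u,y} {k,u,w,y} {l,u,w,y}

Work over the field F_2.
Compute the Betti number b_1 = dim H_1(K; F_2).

b_1=0

n_0=8 n_1=26 n_2=35 n_3=15  [Z2]
∂1: piv[ik,il,in,ir,iu,iw,iy] rk=7  ker:kl,kn,kr,ku,kw,ky,ln,lu,lw,ly,nr,nu,nw,ny,ru,ry,uw,uy,wy
∂2: piv[ikn,iku,ikw,iky,ilu,inr,inu,inw,iny,iru,iry,iuw,iuy,iwy,kln,klu,klw,kly,knr] rk=19  ker:knu,knw,kny,kru,kuw,kuy,kwy,lnw,luw,luy,lwy,nru,nry,nuw,nuy,uwy
∂3: piv[iknu,iknw,ikuw,ikwy,inru,inry,inuw,inuy,kluy,klwy,knru,knuy,kuwy,luwy] rk=14  ker:knuw
b_1=(26−7)−19=0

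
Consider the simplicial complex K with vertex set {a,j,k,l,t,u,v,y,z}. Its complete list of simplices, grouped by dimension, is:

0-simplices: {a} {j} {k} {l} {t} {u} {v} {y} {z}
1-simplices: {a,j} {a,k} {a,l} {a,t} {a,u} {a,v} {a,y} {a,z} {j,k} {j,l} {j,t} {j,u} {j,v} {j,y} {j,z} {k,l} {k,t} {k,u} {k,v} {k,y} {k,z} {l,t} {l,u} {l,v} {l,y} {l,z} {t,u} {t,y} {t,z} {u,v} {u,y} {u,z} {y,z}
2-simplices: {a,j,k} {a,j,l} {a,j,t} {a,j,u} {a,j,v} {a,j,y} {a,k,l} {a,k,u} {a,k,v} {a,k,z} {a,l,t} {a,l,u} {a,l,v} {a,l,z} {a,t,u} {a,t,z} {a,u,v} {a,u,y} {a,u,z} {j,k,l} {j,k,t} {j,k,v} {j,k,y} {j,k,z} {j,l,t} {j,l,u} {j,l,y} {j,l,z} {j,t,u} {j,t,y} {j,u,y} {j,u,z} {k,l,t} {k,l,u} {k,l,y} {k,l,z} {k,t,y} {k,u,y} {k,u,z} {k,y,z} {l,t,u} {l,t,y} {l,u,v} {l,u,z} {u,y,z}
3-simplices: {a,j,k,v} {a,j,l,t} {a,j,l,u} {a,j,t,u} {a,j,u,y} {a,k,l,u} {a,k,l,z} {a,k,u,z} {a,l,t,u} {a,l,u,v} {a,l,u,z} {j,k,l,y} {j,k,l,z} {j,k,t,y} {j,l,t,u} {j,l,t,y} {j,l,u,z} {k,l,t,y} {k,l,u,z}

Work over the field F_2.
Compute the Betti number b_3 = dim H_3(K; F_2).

b_3=2

n_0=9 n_1=33 n_2=45 n_3=19  [Z2]
∂1: piv[aj,ak,al,at,au,av,ay,az] rk=8  ker:jk,jl,jt,ju,jv,jy,jz,kl,kt,ku,kv,ky,kz,lt,lu,lv,ly,lz,tu,ty,tz,uv,uy,uz,yz
∂2: piv[ajk,ajl,ajt,aju,ajv,ajy,akl,aku,akv,akz,alt,alu,alv,alz,atu,atz,auv,auy,auz,jkt,jky,jkz,jly,jty,kyz] rk=25  ker:jkl,jkv,jlt,jlu,jlz,jtu,juy,juz,klt,klu,kly,klz,kty,kuy,kuz,ltu,lty,luv,luz,uyz
∂3: piv[ajkv,ajlt,ajlu,ajtu,ajuy,aklu,aklz,akuz,altu,aluv,aluz,jkly,jklz,jkty,jlty,jluz,klty] rk=17  ker:jltu,kluz
b_3=(19−17)−0=2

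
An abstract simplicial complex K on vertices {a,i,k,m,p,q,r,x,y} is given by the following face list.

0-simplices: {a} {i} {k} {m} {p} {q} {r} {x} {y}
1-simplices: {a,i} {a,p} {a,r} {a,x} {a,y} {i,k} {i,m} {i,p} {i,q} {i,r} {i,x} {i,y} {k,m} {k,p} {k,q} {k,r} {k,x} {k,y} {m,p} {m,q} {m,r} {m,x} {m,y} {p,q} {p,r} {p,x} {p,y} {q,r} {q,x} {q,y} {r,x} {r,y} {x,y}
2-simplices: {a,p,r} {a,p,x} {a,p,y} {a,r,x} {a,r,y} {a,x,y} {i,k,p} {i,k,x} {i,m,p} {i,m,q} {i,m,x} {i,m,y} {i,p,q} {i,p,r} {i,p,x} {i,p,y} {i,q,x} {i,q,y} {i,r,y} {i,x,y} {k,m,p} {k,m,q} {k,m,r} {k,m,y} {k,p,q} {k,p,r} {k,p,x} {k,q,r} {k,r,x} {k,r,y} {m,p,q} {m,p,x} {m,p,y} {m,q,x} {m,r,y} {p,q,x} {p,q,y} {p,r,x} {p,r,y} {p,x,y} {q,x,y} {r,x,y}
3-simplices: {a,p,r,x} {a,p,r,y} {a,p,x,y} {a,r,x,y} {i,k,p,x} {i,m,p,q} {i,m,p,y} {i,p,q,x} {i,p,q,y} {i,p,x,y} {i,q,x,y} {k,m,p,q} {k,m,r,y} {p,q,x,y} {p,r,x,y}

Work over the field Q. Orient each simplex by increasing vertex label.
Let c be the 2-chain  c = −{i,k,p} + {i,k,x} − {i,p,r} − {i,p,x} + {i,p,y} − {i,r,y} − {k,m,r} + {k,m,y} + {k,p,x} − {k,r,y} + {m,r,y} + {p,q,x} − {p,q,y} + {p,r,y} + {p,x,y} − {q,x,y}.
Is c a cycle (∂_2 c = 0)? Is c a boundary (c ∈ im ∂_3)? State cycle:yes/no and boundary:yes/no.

n_0=9 n_1=33 n_2=42 n_3=15  [Q]
∂1: piv[ai,ap,ar,ax,ay,ik,im,iq] rk=8  ker:ip,ir,ix,iy,km,kp,kq,kr,kx,ky,mp,mq,mr,mx,my,pq,pr,px,py,qr,qx,qy,rx,ry,xy
∂2: piv[apr,apx,apy,arx,ary,axy,ikp,ikx,imp,imq,imx,imy,ipq,ipr,ipx,ipy,iqx,iqy,kmp,kmq,kmr,kmy,kpr,kqr] rk=24  ker:iry,ixy,kpq,kpx,krx,kry,mpq,mpx,mpy,mqx,mry,pqx,pqy,prx,pry,pxy,qxy,rxy
∂3: piv[aprx,apry,apxy,arxy,ikpx,impq,impy,ipqx,ipqy,ipxy,iqxy,kmpq,kmry] rk=13  ker:pqxy,prxy
∂2c = 0
c vs im∂3: residual ≠ 0 ⇒ not boundary

cycle:yes boundary:no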